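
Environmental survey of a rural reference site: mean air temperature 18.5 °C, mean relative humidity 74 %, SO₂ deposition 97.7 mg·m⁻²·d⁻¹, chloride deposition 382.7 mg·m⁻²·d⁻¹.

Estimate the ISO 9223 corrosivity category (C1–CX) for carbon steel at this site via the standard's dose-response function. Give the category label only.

C5

carbon steel: f(T) = -0.054·(T−10) [T>10 °C] = -0.4590
  Pd branch = 1.77·Pd^0.52·e^(0.02·RH+f) = 53.23 μm/a
  Cl⁻ term: 0.102·382.7^0.62·exp(0.033·74+0.04·18.5) = 98.15
  r_corr = 53.23 + 98.15 = 151.4 μm/a
151 μm/a falls in (80, 200] for carbon steel → category C5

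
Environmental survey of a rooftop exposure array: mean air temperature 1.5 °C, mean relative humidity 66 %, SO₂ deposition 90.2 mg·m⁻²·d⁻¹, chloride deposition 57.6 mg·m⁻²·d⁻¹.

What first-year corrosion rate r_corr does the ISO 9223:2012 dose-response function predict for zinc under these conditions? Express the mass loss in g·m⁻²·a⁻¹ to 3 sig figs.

r_corr = 12.5 g·m⁻²·a⁻¹

zinc: temperature factor f = +0.038·(-8.5) = -0.3230
  sulphur-dioxide contribution → 1.41 μm/a
  chloride contribution → 0.3397 μm/a
  total first-year rate 1.749 μm/a
Convert to mass loss: 1.749 μm/a × 7.14 g/cm³ = 12.49 g·m⁻²·a⁻¹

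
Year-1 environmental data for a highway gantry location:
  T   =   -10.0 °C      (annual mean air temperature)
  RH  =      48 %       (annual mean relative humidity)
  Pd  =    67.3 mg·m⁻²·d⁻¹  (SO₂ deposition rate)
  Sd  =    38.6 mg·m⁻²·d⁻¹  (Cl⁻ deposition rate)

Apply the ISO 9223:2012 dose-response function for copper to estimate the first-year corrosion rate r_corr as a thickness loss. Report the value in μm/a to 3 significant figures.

copper: temperature factor f = +0.126·(-20.0) = -2.5200
  sulphur-dioxide contribution → 0.02163 μm/a
  chloride contribution → 0.09479 μm/a
  total first-year rate 0.1164 μm/a

r_corr = 0.116 μm/a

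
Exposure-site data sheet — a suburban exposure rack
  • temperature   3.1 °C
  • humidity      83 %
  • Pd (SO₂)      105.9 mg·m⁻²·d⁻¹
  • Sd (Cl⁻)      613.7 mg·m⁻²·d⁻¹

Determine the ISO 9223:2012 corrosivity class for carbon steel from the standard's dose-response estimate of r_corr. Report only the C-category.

carbon steel: f(T) = +0.150·(T−10) [T≤10 °C] = -1.0350
  sulphur-dioxide contribution → 37.36 μm/a
  chloride contribution → 95.61 μm/a
  total first-year rate 133 μm/a
133 μm/a falls in (80, 200] for carbon steel → category C5

C5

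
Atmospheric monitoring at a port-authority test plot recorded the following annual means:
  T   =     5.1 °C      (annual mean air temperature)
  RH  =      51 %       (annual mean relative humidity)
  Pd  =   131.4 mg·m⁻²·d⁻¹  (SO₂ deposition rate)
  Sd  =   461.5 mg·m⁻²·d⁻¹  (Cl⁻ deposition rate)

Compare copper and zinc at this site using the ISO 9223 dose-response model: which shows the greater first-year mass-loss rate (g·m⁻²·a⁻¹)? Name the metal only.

zinc

copper: f(T) = +0.126·(T−10) [T≤10 °C] = -0.6174
  SO₂ term: 0.0053·131.4^0.26·exp(0.059·51-0.6174) = 0.206
  Sd branch = 0.01025·Sd^0.27·e^(0.036·RH+0.049·T) = 0.4325 μm/a
  r_corr = 0.206 + 0.4325 = 0.6384 μm/a
  mass loss = 0.6384 μm/a × 8.96 g/cm³ = 5.72 g·m⁻²·a⁻¹
zinc: temperature factor f = +0.038·(-4.9) = -0.1862
  Pd branch = 0.0129·Pd^0.44·e^(0.046·RH+f) = 0.9567 μm/a
  Cl⁻ term: 0.0175·461.5^0.57·exp(0.008·51+0.085·5.1) = 1.34
  sum: 0.9567 + 1.34 → r_corr = 2.297 μm/a
  mass loss = 2.297 μm/a × 7.14 g/cm³ = 16.4 g·m⁻²·a⁻¹
Ordering by g·m⁻²·a⁻¹: zinc (16.4) > copper (5.72)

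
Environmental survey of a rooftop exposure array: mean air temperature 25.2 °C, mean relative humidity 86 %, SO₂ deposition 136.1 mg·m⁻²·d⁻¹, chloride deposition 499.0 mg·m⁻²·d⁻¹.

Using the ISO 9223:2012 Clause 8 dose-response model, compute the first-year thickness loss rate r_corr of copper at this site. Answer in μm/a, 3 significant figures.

r_corr = 5.07 μm/a

copper: T>10 °C ⇒ hinge -0.080·(25.2−10) = -1.2160
  SO₂ term: 0.0053·136.1^0.26·exp(0.059·86-1.2160) = 0.9007
  Sd branch = 0.01025·Sd^0.27·e^(0.036·RH+0.049·T) = 4.169 μm/a
  sum: 0.9007 + 4.169 → r_corr = 5.07 μm/a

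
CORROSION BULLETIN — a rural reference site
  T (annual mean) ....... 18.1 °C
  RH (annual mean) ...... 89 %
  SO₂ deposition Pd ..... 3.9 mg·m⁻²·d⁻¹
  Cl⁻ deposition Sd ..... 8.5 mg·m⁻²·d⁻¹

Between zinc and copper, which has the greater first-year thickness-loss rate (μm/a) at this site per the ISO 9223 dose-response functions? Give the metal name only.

copper

zinc: T>10 °C ⇒ hinge -0.071·(18.1−10) = -0.5751
  SO₂ term: 0.0129·3.9^0.44·exp(0.046·89-0.5751) = 0.7923
  Sd branch = 0.0175·Sd^0.57·e^(0.008·RH+0.085·T) = 0.5626 μm/a
  sum: 0.7923 + 0.5626 → r_corr = 1.355 μm/a
copper: f(T) = -0.080·(T−10) [T>10 °C] = -0.6480
  Pd branch = 0.0053·Pd^0.26·e^(0.059·RH+f) = 0.7534 μm/a
  Cl⁻ term: 0.01025·8.5^0.27·exp(0.036·89+0.049·18.1) = 1.092
  r_corr = 0.7534 + 1.092 = 1.846 μm/a
Ordering by μm/a: copper (1.85) > zinc (1.35)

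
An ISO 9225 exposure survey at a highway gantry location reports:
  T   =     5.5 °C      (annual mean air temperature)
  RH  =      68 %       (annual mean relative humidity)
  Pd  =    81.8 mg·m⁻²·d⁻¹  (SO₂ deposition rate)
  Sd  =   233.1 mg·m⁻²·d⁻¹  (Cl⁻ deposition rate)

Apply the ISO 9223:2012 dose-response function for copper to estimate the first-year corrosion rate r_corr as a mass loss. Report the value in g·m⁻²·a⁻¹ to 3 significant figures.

copper: T≤10 °C ⇒ hinge +0.126·(5.5−10) = -0.5670
  SO₂ term: 0.0053·81.8^0.26·exp(0.059·68-0.5670) = 0.5221
  Cl⁻ term: 0.01025·233.1^0.27·exp(0.036·68+0.049·5.5) = 0.6763
  sum: 0.5221 + 0.6763 → r_corr = 1.198 μm/a
Convert to mass loss: 1.198 μm/a × 8.96 g/cm³ = 10.74 g·m⁻²·a⁻¹

r_corr = 10.7 g·m⁻²·a⁻¹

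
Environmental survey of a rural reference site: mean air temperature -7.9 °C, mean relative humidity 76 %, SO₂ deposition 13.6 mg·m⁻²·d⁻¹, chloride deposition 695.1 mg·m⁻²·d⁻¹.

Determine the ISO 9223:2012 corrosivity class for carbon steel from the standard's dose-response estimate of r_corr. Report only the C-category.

carbon steel: T≤10 °C ⇒ hinge +0.150·(-7.9−10) = -2.6850
  sulphur-dioxide contribution → 2.145 μm/a
  chloride contribution → 52.8 μm/a
  total first-year rate 54.95 μm/a
ISO 9223 Table 2 (carbon steel): 50 < 54.9 ≤ 80 μm/a ⇒ C4

C4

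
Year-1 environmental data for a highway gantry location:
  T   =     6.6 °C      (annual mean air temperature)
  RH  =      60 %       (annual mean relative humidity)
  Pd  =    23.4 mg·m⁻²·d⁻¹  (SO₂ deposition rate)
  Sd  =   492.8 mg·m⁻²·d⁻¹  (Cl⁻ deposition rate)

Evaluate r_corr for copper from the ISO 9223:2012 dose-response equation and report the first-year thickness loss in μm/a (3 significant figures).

r_corr = 0.925 μm/a

copper: T≤10 °C ⇒ hinge +0.126·(6.6−10) = -0.4284
  sulphur-dioxide contribution → 0.2702 μm/a
  chloride contribution → 0.655 μm/a
  ⇒ r_corr(copper) = 0.9252 μm/a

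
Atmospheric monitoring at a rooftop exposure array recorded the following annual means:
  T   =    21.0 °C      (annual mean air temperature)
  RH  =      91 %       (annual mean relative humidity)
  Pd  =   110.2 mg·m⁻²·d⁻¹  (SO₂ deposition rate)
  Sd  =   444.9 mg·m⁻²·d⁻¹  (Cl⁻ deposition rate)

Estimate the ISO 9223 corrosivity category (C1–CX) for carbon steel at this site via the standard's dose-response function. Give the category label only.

carbon steel: T>10 °C ⇒ hinge -0.054·(21.0−10) = -0.5940
  sulphur-dioxide contribution → 69.56 μm/a
  chloride contribution → 208.7 μm/a
  ⇒ r_corr(carbon steel) = 278.3 μm/a
ISO 9223 Table 2 (carbon steel): 200 < 278 ≤ 700 μm/a ⇒ CX

CX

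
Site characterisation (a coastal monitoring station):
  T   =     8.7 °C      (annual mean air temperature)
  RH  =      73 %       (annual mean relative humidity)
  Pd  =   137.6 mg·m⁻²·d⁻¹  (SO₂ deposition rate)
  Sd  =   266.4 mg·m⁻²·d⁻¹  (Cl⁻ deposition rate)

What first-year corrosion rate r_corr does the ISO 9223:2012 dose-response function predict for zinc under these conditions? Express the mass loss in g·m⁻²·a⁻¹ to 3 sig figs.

zinc: temperature factor f = +0.038·(-1.3) = -0.0494
  sulphur-dioxide contribution → 3.08 μm/a
  chloride contribution → 1.586 μm/a
  total first-year rate 4.666 μm/a
Convert to mass loss: 4.666 μm/a × 7.14 g/cm³ = 33.31 g·m⁻²·a⁻¹

r_corr = 33.3 g·m⁻²·a⁻¹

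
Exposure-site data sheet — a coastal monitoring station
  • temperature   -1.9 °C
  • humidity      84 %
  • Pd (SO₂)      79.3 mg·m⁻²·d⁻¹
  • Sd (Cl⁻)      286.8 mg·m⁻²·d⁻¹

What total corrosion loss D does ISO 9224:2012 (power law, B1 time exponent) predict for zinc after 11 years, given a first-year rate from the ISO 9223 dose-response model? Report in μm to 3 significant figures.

zinc: T≤10 °C ⇒ hinge +0.038·(-1.9−10) = -0.4522
  SO₂ term: 0.0129·79.3^0.44·exp(0.046·84-0.4522) = 2.679
  Cl⁻ term: 0.0175·286.8^0.57·exp(0.008·84+0.085·-1.9) = 0.7338
  sum: 2.679 + 0.7338 → r_corr = 3.413 μm/a
Long-term exponent b (ISO 9224 Table 2, B1) = 0.813
  D(11) = 3.413 × 11^0.813 = 3.413 × 7.025 = 23.98 μm

D(11) = 24.0 μm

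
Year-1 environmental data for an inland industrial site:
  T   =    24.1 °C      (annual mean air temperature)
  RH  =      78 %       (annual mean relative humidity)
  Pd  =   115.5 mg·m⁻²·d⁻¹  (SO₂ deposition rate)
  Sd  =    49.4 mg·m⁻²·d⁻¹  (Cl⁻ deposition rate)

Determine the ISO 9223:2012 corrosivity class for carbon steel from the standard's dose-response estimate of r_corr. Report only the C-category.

carbon steel: T>10 °C ⇒ hinge -0.054·(24.1−10) = -0.7614
  Pd branch = 1.77·Pd^0.52·e^(0.02·RH+f) = 46.49 μm/a
  Cl⁻ term: 0.102·49.4^0.62·exp(0.033·78+0.04·24.1) = 39.38
  r_corr = 46.49 + 39.38 = 85.87 μm/a
ISO 9223 Table 2 (carbon steel): 80 < 85.9 ≤ 200 μm/a ⇒ C5

C5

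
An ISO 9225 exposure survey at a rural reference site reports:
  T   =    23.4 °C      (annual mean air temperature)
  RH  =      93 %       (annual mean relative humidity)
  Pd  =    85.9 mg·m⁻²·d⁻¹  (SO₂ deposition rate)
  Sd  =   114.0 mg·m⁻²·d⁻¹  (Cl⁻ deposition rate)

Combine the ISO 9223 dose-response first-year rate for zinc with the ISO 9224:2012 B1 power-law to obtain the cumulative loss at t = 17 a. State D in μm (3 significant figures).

zinc: T>10 °C ⇒ hinge -0.071·(23.4−10) = -0.9514
  SO₂ term: 0.0129·85.9^0.44·exp(0.046·93-0.9514) = 2.548
  Sd branch = 0.0175·Sd^0.57·e^(0.008·RH+0.085·T) = 4.003 μm/a
  sum: 2.548 + 4.003 → r_corr = 6.552 μm/a
ISO 9224: D(t) = r_corr · t^b with b = 0.813 (zinc, B1)
  D(17) = 6.552 × 17^0.813 = 6.552 × 10.01 = 65.57 μm

D(17) = 65.6 μm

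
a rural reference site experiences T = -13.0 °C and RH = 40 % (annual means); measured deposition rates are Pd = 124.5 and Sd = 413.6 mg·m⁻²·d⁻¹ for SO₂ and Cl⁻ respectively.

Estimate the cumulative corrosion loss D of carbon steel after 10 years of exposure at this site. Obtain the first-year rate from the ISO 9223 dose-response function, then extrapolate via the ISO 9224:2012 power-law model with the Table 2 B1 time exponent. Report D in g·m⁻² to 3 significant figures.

carbon steel: T≤10 °C ⇒ hinge +0.150·(-13.0−10) = -3.4500
  Pd branch = 1.77·Pd^0.52·e^(0.02·RH+f) = 1.537 μm/a
  Cl⁻ term: 0.102·413.6^0.62·exp(0.033·40+0.04·-13.0) = 9.513
  sum: 1.537 + 9.513 → r_corr = 11.05 μm/a
ISO 9224: D(t) = r_corr · t^b with b = 0.523 (carbon steel, B1)
  D(10) = 11.05 × 10^0.523 = 11.05 × 3.334 = 36.84 μm
  Mass loss = 36.84 μm × 7.85 g/cm³ = 289.2 g·m⁻²

D(10) = 289 g·m⁻²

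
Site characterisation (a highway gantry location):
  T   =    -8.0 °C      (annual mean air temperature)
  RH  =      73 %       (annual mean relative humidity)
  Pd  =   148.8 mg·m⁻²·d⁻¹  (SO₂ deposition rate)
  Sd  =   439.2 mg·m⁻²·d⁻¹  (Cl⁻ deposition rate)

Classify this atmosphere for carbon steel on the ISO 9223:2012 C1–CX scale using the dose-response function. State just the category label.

carbon steel: T≤10 °C ⇒ hinge +0.150·(-8.0−10) = -2.7000
  SO₂ term: 1.77·148.8^0.52·exp(0.02·73-2.7000) = 6.906
  Sd branch = 0.102·Sd^0.62·e^(0.033·RH+0.04·T) = 35.83 μm/a
  sum: 6.906 + 35.83 → r_corr = 42.74 μm/a
ISO 9223 Table 2 (carbon steel): 25 < 42.7 ≤ 50 μm/a ⇒ C3

C3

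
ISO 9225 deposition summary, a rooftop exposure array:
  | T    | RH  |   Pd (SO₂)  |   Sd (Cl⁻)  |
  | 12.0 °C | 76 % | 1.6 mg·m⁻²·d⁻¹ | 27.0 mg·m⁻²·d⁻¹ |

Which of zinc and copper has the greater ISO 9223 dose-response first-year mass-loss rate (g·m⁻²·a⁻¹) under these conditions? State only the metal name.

zinc: T>10 °C ⇒ hinge -0.071·(12.0−10) = -0.1420
  Pd branch = 0.0129·Pd^0.44·e^(0.046·RH+f) = 0.454 μm/a
  Cl⁻ term: 0.0175·27.0^0.57·exp(0.008·76+0.085·12.0) = 0.5834
  sum: 0.454 + 0.5834 → r_corr = 1.037 μm/a
  mass loss = 1.037 μm/a × 7.14 g/cm³ = 7.407 g·m⁻²·a⁻¹
copper: T>10 °C ⇒ hinge -0.080·(12.0−10) = -0.1600
  SO₂ term: 0.0053·1.6^0.26·exp(0.059·76-0.1600) = 0.4521
  Sd branch = 0.01025·Sd^0.27·e^(0.036·RH+0.049·T) = 0.6931 μm/a
  sum: 0.4521 + 0.6931 → r_corr = 1.145 μm/a
  mass loss = 1.145 μm/a × 8.96 g/cm³ = 10.26 g·m⁻²·a⁻¹
Ordering by g·m⁻²·a⁻¹: copper (10.3) > zinc (7.41)

copper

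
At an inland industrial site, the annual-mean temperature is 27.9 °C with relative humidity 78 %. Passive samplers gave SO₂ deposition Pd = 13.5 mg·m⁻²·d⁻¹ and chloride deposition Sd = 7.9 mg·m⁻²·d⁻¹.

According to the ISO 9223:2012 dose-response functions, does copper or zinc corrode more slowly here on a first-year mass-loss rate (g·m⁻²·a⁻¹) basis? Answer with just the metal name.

zinc

copper: T>10 °C ⇒ hinge -0.080·(27.9−10) = -1.4320
  sulphur-dioxide contribution → 0.2482 μm/a
  chloride contribution → 1.165 μm/a
  ⇒ r_corr(copper) = 1.413 μm/a
  mass loss = 1.413 μm/a × 8.96 g/cm³ = 12.66 g·m⁻²·a⁻¹
zinc: T>10 °C ⇒ hinge -0.071·(27.9−10) = -1.2709
  sulphur-dioxide contribution → 0.4114 μm/a
  chloride contribution → 1.137 μm/a
  total first-year rate 1.548 μm/a
  mass loss = 1.548 μm/a × 7.14 g/cm³ = 11.05 g·m⁻²·a⁻¹
Ordering by g·m⁻²·a⁻¹: copper (12.7) > zinc (11.1)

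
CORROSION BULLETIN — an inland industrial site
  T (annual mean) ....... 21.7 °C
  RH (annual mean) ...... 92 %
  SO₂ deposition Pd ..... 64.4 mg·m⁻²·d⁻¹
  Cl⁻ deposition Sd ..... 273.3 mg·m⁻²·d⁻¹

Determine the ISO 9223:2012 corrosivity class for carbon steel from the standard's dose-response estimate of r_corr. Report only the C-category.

CX

carbon steel: f(T) = -0.054·(T−10) [T>10 °C] = -0.6318
  sulphur-dioxide contribution → 51.68 μm/a
  chloride contribution → 164 μm/a
  ⇒ r_corr(carbon steel) = 215.7 μm/a
ISO 9223 Table 2 (carbon steel): 200 < 216 ≤ 700 μm/a ⇒ CX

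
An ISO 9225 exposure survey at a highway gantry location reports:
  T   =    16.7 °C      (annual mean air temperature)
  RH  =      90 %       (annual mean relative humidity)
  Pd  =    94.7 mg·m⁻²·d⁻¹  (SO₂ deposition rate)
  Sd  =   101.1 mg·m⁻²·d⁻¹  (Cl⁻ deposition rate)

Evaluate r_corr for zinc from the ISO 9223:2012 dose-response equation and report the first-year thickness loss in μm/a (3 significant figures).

r_corr = 5.79 μm/a

zinc: temperature factor f = -0.071·(6.7) = -0.4757
  sulphur-dioxide contribution → 3.729 μm/a
  chloride contribution → 2.065 μm/a
  ⇒ r_corr(zinc) = 5.794 μm/a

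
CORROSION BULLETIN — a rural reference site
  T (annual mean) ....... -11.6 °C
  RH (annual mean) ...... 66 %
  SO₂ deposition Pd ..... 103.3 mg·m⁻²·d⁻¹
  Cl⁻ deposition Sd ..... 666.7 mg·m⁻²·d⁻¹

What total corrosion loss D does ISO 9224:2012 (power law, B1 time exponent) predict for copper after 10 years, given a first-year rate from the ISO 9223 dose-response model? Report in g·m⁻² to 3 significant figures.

D(10) = 17.4 g·m⁻²

copper: T≤10 °C ⇒ hinge +0.126·(-11.6−10) = -2.7216
  SO₂ term: 0.0053·103.3^0.26·exp(0.059·66-2.7216) = 0.05716
  Cl⁻ term: 0.01025·666.7^0.27·exp(0.036·66+0.049·-11.6) = 0.3616
  r_corr = 0.05716 + 0.3616 = 0.4188 μm/a
Long-term exponent b (ISO 9224 Table 2, B1) = 0.667
  D(10) = 0.4188 × 10^0.667 = 0.4188 × 4.645 = 1.945 μm
  Mass loss = 1.945 μm × 8.96 g/cm³ = 17.43 g·m⁻²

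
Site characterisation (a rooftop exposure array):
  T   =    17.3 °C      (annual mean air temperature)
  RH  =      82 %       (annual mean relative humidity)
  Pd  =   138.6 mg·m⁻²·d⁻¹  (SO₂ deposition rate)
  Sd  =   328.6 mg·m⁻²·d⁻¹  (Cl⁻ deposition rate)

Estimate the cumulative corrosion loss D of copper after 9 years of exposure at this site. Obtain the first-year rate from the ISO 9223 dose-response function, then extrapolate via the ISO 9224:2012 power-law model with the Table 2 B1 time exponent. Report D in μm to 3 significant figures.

D(9) = 15.3 μm

copper: temperature factor f = -0.080·(7.3) = -0.5840
  SO₂ term: 0.0053·138.6^0.26·exp(0.059·82-0.5840) = 1.345
  Sd branch = 0.01025·Sd^0.27·e^(0.036·RH+0.049·T) = 2.19 μm/a
  sum: 1.345 + 2.19 → r_corr = 3.535 μm/a
Power-law: D(9) = r_corr · 9^0.667
  D(9) = 3.535 × 9^0.667 = 3.535 × 4.33 = 15.3 μm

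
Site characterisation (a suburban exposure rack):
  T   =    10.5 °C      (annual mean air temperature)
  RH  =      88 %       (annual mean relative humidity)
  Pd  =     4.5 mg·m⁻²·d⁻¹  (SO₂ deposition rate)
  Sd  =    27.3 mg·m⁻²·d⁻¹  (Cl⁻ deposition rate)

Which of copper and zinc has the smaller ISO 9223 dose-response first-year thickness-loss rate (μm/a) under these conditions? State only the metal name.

copper: T>10 °C ⇒ hinge -0.080·(10.5−10) = -0.0400
  Pd branch = 0.0053·Pd^0.26·e^(0.059·RH+f) = 1.354 μm/a
  Cl⁻ term: 0.01025·27.3^0.27·exp(0.036·88+0.049·10.5) = 0.9949
  r_corr = 1.354 + 0.9949 = 2.349 μm/a
zinc: temperature factor f = -0.071·(0.5) = -0.0355
  SO₂ term: 0.0129·4.5^0.44·exp(0.046·88-0.0355) = 1.382
  Cl⁻ term: 0.0175·27.3^0.57·exp(0.008·88+0.085·10.5) = 0.5689
  sum: 1.382 + 0.5689 → r_corr = 1.951 μm/a
Ordering by μm/a: copper (2.35) > zinc (1.95)

zinc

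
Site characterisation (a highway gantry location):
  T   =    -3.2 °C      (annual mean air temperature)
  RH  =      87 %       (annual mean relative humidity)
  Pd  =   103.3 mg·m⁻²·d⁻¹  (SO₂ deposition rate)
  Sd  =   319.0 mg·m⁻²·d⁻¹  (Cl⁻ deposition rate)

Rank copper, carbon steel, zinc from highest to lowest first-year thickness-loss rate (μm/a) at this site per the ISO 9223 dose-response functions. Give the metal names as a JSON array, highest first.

copper: temperature factor f = +0.126·(-13.2) = -1.6632
  Pd branch = 0.0053·Pd^0.26·e^(0.059·RH+f) = 0.5687 μm/a
  Cl⁻ term: 0.01025·319.0^0.27·exp(0.036·87+0.049·-3.2) = 0.9525
  sum: 0.5687 + 0.9525 → r_corr = 1.521 μm/a
carbon steel: T≤10 °C ⇒ hinge +0.150·(-3.2−10) = -1.9800
  SO₂ term: 1.77·103.3^0.52·exp(0.02·87-1.9800) = 15.53
  Sd branch = 0.102·Sd^0.62·e^(0.033·RH+0.04·T) = 56.52 μm/a
  sum: 15.53 + 56.52 → r_corr = 72.05 μm/a
zinc: f(T) = +0.038·(T−10) [T≤10 °C] = -0.5016
  SO₂ term: 0.0129·103.3^0.44·exp(0.046·87-0.5016) = 3.289
  Sd branch = 0.0175·Sd^0.57·e^(0.008·RH+0.085·T) = 0.7151 μm/a
  sum: 3.289 + 0.7151 → r_corr = 4.004 μm/a
Ordering by μm/a: carbon steel (72) > zinc (4) > copper (1.52)

["carbon steel", "zinc", "copper"]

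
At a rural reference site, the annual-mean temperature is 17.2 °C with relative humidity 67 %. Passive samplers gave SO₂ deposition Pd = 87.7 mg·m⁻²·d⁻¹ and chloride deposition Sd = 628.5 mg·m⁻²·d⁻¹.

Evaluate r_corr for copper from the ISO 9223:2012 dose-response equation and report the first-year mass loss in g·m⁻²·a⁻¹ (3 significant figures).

r_corr = 18.0 g·m⁻²·a⁻¹

copper: f(T) = -0.080·(T−10) [T>10 °C] = -0.5760
  sulphur-dioxide contribution → 0.4967 μm/a
  chloride contribution → 1.513 μm/a
  ⇒ r_corr(copper) = 2.01 μm/a
Convert to mass loss: 2.01 μm/a × 8.96 g/cm³ = 18.01 g·m⁻²·a⁻¹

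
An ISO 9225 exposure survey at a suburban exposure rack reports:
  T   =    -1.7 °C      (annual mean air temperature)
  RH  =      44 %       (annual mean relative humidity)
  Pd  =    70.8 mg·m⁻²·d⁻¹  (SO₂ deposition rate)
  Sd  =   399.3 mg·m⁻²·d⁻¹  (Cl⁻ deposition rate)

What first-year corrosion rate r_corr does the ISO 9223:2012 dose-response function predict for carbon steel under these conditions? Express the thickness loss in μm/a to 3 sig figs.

r_corr = 23.5 μm/a

carbon steel: temperature factor f = +0.150·(-11.7) = -1.7550
  Pd branch = 1.77·Pd^0.52·e^(0.02·RH+f) = 6.761 μm/a
  Cl⁻ term: 0.102·399.3^0.62·exp(0.033·44+0.04·-1.7) = 16.69
  r_corr = 6.761 + 16.69 = 23.45 μm/a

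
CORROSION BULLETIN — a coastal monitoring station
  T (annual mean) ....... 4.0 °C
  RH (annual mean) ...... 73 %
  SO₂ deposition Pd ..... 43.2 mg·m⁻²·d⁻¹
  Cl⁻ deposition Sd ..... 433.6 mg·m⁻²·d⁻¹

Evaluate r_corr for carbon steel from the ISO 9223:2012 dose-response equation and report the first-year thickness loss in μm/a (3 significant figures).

carbon steel: temperature factor f = +0.150·(-6.0) = -0.9000
  sulphur-dioxide contribution → 21.96 μm/a
  chloride contribution → 57.45 μm/a
  total first-year rate 79.41 μm/a

r_corr = 79.4 μm/a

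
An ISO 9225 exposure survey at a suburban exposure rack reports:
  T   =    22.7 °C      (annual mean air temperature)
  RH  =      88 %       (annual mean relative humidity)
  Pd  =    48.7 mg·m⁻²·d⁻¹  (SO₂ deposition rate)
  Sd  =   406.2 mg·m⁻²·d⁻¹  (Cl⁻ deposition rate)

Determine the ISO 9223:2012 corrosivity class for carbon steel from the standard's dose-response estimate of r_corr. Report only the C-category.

carbon steel: temperature factor f = -0.054·(12.7) = -0.6858
  Pd branch = 1.77·Pd^0.52·e^(0.02·RH+f) = 39.08 μm/a
  Cl⁻ term: 0.102·406.2^0.62·exp(0.033·88+0.04·22.7) = 191.2
  r_corr = 39.08 + 191.2 = 230.3 μm/a
ISO 9223 Table 2 (carbon steel): 200 < 230 ≤ 700 μm/a ⇒ CX

CX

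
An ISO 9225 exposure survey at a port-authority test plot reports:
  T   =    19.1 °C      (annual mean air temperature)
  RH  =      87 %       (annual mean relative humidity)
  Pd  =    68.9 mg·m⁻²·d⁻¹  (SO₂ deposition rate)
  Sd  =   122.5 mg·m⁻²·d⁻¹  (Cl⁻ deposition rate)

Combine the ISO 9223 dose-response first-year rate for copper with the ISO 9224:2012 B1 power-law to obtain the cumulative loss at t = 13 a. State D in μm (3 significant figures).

copper: T>10 °C ⇒ hinge -0.080·(19.1−10) = -0.7280
  SO₂ term: 0.0053·68.9^0.26·exp(0.059·87-0.7280) = 1.304
  Cl⁻ term: 0.01025·122.5^0.27·exp(0.036·87+0.049·19.1) = 2.194
  r_corr = 1.304 + 2.194 = 3.498 μm/a
ISO 9224: D(t) = r_corr · t^b with b = 0.667 (copper, B1)
  D(13) = 3.498 × 13^0.667 = 3.498 × 5.534 = 19.35 μm

D(13) = 19.4 μm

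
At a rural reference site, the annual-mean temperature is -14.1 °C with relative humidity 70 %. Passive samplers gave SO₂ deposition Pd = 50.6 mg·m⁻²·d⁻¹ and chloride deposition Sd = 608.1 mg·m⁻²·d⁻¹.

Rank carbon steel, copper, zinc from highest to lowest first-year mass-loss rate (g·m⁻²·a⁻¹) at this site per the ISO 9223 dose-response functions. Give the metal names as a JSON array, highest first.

["carbon steel", "zinc", "copper"]

carbon steel: temperature factor f = +0.150·(-24.1) = -3.6150
  Pd branch = 1.77·Pd^0.52·e^(0.02·RH+f) = 1.487 μm/a
  Cl⁻ term: 0.102·608.1^0.62·exp(0.033·70+0.04·-14.1) = 31.11
  sum: 1.487 + 31.11 → r_corr = 32.6 μm/a
  mass loss = 32.6 μm/a × 7.85 g/cm³ = 255.9 g·m⁻²·a⁻¹
copper: temperature factor f = +0.126·(-24.1) = -3.0366
  Pd branch = 0.0053·Pd^0.26·e^(0.059·RH+f) = 0.04387 μm/a
  Sd branch = 0.01025·Sd^0.27·e^(0.036·RH+0.049·T) = 0.3604 μm/a
  r_corr = 0.04387 + 0.3604 = 0.4043 μm/a
  mass loss = 0.4043 μm/a × 8.96 g/cm³ = 3.622 g·m⁻²·a⁻¹
zinc: temperature factor f = +0.038·(-24.1) = -0.9158
  SO₂ term: 0.0129·50.6^0.44·exp(0.046·70-0.9158) = 0.7263
  Sd branch = 0.0175·Sd^0.57·e^(0.008·RH+0.085·T) = 0.3569 μm/a
  sum: 0.7263 + 0.3569 → r_corr = 1.083 μm/a
  mass loss = 1.083 μm/a × 7.14 g/cm³ = 7.734 g·m⁻²·a⁻¹
Ordering by g·m⁻²·a⁻¹: carbon steel (256) > zinc (7.73) > copper (3.62)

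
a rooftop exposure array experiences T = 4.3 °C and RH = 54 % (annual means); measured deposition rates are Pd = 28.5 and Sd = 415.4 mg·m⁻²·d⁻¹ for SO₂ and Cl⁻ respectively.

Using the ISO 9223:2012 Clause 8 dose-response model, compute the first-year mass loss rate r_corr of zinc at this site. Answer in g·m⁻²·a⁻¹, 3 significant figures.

r_corr = 12.5 g·m⁻²·a⁻¹

zinc: f(T) = +0.038·(T−10) [T≤10 °C] = -0.2166
  Pd branch = 0.0129·Pd^0.44·e^(0.046·RH+f) = 0.5438 μm/a
  Sd branch = 0.0175·Sd^0.57·e^(0.008·RH+0.085·T) = 1.208 μm/a
  r_corr = 0.5438 + 1.208 = 1.751 μm/a
Convert to mass loss: 1.751 μm/a × 7.14 g/cm³ = 12.5 g·m⁻²·a⁻¹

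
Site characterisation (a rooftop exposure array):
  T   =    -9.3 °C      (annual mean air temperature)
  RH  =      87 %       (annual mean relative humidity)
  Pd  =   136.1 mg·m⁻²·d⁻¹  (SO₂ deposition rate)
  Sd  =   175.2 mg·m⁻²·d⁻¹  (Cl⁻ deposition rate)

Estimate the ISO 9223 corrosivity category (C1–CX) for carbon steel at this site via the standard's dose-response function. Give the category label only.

C3

carbon steel: T≤10 °C ⇒ hinge +0.150·(-9.3−10) = -2.8950
  SO₂ term: 1.77·136.1^0.52·exp(0.02·87-2.8950) = 7.177
  Cl⁻ term: 0.102·175.2^0.62·exp(0.033·87+0.04·-9.3) = 30.54
  r_corr = 7.177 + 30.54 = 37.72 μm/a
37.7 μm/a falls in (25, 50] for carbon steel → category C3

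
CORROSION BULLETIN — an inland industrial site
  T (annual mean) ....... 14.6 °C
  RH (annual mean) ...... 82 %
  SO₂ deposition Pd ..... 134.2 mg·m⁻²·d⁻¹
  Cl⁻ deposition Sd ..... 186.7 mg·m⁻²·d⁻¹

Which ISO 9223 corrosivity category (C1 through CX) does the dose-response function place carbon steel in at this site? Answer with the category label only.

C5

carbon steel: T>10 °C ⇒ hinge -0.054·(14.6−10) = -0.2484
  sulphur-dioxide contribution → 90.94 μm/a
  chloride contribution → 70.07 μm/a
  ⇒ r_corr(carbon steel) = 161 μm/a
161 μm/a falls in (80, 200] for carbon steel → category C5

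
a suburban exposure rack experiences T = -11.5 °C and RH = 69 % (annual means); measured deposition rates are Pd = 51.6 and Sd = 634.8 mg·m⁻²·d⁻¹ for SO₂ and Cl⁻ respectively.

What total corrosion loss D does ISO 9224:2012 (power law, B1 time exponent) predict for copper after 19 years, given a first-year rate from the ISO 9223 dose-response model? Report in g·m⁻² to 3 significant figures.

copper: temperature factor f = +0.126·(-21.5) = -2.7090
  SO₂ term: 0.0053·51.6^0.26·exp(0.059·69-2.7090) = 0.05769
  Sd branch = 0.01025·Sd^0.27·e^(0.036·RH+0.049·T) = 0.3995 μm/a
  sum: 0.05769 + 0.3995 → r_corr = 0.4572 μm/a
ISO 9224: D(t) = r_corr · t^b with b = 0.667 (copper, B1)
  D(19) = 0.4572 × 19^0.667 = 0.4572 × 7.127 = 3.258 μm
  Mass loss = 3.258 μm × 8.96 g/cm³ = 29.2 g·m⁻²

D(19) = 29.2 g·m⁻²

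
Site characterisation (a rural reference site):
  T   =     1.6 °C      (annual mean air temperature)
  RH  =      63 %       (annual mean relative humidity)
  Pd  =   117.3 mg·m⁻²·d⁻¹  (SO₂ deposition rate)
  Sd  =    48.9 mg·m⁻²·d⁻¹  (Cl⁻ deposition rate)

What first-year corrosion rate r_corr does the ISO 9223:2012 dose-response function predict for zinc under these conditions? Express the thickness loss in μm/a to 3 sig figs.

r_corr = 1.69 μm/a

zinc: T≤10 °C ⇒ hinge +0.038·(1.6−10) = -0.3192
  SO₂ term: 0.0129·117.3^0.44·exp(0.046·63-0.3192) = 1.384
  Sd branch = 0.0175·Sd^0.57·e^(0.008·RH+0.085·T) = 0.3047 μm/a
  sum: 1.384 + 0.3047 → r_corr = 1.688 μm/a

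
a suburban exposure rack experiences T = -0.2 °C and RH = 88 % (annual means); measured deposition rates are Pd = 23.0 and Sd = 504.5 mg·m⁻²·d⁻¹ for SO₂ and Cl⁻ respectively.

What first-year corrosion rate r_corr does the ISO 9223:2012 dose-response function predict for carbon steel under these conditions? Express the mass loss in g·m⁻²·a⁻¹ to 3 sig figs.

r_corr = 776 g·m⁻²·a⁻¹

carbon steel: f(T) = +0.150·(T−10) [T≤10 °C] = -1.5300
  sulphur-dioxide contribution → 11.38 μm/a
  chloride contribution → 87.52 μm/a
  ⇒ r_corr(carbon steel) = 98.89 μm/a
Convert to mass loss: 98.89 μm/a × 7.85 g/cm³ = 776.3 g·m⁻²·a⁻¹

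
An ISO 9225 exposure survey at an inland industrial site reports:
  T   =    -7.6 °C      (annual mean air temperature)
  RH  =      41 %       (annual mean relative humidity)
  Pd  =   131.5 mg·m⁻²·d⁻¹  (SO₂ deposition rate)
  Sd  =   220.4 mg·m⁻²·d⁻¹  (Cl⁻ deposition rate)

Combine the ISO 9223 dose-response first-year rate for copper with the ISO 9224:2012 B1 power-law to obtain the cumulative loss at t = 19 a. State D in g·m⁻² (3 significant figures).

copper: temperature factor f = +0.126·(-17.6) = -2.2176
  sulphur-dioxide contribution → 0.02305 μm/a
  chloride contribution → 0.1326 μm/a
  total first-year rate 0.1557 μm/a
Long-term exponent b (ISO 9224 Table 2, B1) = 0.667
  D(19) = 0.1557 × 19^0.667 = 0.1557 × 7.127 = 1.11 μm
  Mass loss = 1.11 μm × 8.96 g/cm³ = 9.943 g·m⁻²

D(19) = 9.94 g·m⁻²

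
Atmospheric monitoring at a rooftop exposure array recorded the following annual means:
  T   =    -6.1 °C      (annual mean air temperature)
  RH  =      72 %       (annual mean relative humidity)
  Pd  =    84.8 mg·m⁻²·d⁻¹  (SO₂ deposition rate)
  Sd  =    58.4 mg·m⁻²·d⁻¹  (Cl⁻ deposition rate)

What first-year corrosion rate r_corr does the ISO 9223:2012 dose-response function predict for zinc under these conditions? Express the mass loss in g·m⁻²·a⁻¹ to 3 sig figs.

zinc: temperature factor f = +0.038·(-16.1) = -0.6118
  sulphur-dioxide contribution → 1.354 μm/a
  chloride contribution → 0.1883 μm/a
  ⇒ r_corr(zinc) = 1.543 μm/a
Convert to mass loss: 1.543 μm/a × 7.14 g/cm³ = 11.02 g·m⁻²·a⁻¹

r_corr = 11.0 g·m⁻²·a⁻¹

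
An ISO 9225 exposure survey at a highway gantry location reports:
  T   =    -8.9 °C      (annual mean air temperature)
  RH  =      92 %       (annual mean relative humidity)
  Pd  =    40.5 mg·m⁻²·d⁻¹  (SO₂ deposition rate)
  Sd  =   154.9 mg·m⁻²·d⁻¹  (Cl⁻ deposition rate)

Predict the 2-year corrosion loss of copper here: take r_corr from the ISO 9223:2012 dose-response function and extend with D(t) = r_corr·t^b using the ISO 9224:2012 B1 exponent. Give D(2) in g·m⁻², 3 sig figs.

copper: f(T) = +0.126·(T−10) [T≤10 °C] = -2.3814
  SO₂ term: 0.0053·40.5^0.26·exp(0.059·92-2.3814) = 0.292
  Sd branch = 0.01025·Sd^0.27·e^(0.036·RH+0.049·T) = 0.7096 μm/a
  r_corr = 0.292 + 0.7096 = 1.002 μm/a
Power-law: D(2) = r_corr · 2^0.667
  D(2) = 1.002 × 2^0.667 = 1.002 × 1.588 = 1.59 μm
  Mass loss = 1.59 μm × 8.96 g/cm³ = 14.25 g·m⁻²

D(2) = 14.2 g·m⁻²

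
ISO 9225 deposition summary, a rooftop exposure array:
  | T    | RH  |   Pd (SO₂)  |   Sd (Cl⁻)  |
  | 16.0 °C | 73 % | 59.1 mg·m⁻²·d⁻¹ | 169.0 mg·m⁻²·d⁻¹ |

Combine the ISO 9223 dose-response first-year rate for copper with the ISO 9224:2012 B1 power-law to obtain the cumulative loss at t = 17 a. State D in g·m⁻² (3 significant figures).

copper: T>10 °C ⇒ hinge -0.080·(16.0−10) = -0.4800
  sulphur-dioxide contribution → 0.703 μm/a
  chloride contribution → 1.242 μm/a
  total first-year rate 1.945 μm/a
Power-law: D(17) = r_corr · 17^0.667
  D(17) = 1.945 × 17^0.667 = 1.945 × 6.618 = 12.87 μm
  Mass loss = 12.87 μm × 8.96 g/cm³ = 115.3 g·m⁻²

D(17) = 115 g·m⁻²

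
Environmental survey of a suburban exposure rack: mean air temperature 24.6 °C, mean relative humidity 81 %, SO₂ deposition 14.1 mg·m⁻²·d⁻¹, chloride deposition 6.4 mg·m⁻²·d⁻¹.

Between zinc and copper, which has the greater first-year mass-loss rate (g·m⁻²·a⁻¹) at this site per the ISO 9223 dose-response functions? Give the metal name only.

zinc: temperature factor f = -0.071·(14.6) = -1.0366
  sulphur-dioxide contribution → 0.6085 μm/a
  chloride contribution → 0.78 μm/a
  ⇒ r_corr(zinc) = 1.388 μm/a
  mass loss = 1.388 μm/a × 7.14 g/cm³ = 9.914 g·m⁻²·a⁻¹
copper: T>10 °C ⇒ hinge -0.080·(24.6−10) = -1.1680
  sulphur-dioxide contribution → 0.3902 μm/a
  chloride contribution → 1.043 μm/a
  ⇒ r_corr(copper) = 1.433 μm/a
  mass loss = 1.433 μm/a × 8.96 g/cm³ = 12.84 g·m⁻²·a⁻¹
Ordering by g·m⁻²·a⁻¹: copper (12.8) > zinc (9.91)

copper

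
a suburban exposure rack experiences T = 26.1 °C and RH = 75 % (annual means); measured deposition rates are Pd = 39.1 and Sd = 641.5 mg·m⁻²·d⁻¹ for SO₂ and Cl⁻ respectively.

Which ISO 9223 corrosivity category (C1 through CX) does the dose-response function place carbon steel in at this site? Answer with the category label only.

carbon steel: T>10 °C ⇒ hinge -0.054·(26.1−10) = -0.8694
  SO₂ term: 1.77·39.1^0.52·exp(0.02·75-0.8694) = 22.38
  Sd branch = 0.102·Sd^0.62·e^(0.033·RH+0.04·T) = 189.4 μm/a
  r_corr = 22.38 + 189.4 = 211.8 μm/a
212 μm/a falls in (200, 700] for carbon steel → category CX

CX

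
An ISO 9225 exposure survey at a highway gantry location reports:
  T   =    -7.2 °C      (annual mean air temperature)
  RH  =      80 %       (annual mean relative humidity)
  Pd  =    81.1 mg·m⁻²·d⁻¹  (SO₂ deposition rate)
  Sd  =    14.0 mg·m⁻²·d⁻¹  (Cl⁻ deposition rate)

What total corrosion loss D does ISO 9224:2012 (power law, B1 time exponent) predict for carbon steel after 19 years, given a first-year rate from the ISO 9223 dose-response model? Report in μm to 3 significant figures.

D(19) = 56.1 μm

carbon steel: temperature factor f = +0.150·(-17.2) = -2.5800
  SO₂ term: 1.77·81.1^0.52·exp(0.02·80-2.5800) = 6.532
  Sd branch = 0.102·Sd^0.62·e^(0.033·RH+0.04·T) = 5.504 μm/a
  sum: 6.532 + 5.504 → r_corr = 12.04 μm/a
Power-law: D(19) = r_corr · 19^0.523
  D(19) = 12.04 × 19^0.523 = 12.04 × 4.664 = 56.14 μm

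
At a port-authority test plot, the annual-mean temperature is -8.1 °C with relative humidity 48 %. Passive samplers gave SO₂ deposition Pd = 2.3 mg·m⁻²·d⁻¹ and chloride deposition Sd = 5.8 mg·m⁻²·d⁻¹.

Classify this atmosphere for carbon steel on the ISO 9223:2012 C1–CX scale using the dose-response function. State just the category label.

C2

carbon steel: f(T) = +0.150·(T−10) [T≤10 °C] = -2.7150
  SO₂ term: 1.77·2.3^0.52·exp(0.02·48-2.7150) = 0.4719
  Cl⁻ term: 0.102·5.8^0.62·exp(0.033·48+0.04·-8.1) = 1.069
  sum: 0.4719 + 1.069 → r_corr = 1.541 μm/a
ISO 9223 Table 2 (carbon steel): 1.3 < 1.54 ≤ 25 μm/a ⇒ C2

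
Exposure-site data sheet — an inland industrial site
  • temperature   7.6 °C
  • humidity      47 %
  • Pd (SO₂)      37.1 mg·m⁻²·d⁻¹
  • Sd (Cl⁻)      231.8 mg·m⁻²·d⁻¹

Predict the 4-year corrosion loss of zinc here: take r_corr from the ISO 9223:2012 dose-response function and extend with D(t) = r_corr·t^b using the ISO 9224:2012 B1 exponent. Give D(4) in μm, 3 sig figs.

zinc: T≤10 °C ⇒ hinge +0.038·(7.6−10) = -0.0912
  SO₂ term: 0.0129·37.1^0.44·exp(0.046·47-0.0912) = 0.5017
  Sd branch = 0.0175·Sd^0.57·e^(0.008·RH+0.085·T) = 1.084 μm/a
  r_corr = 0.5017 + 1.084 = 1.586 μm/a
ISO 9224: D(t) = r_corr · t^b with b = 0.813 (zinc, B1)
  D(4) = 1.586 × 4^0.813 = 1.586 × 3.087 = 4.894 μm

D(4) = 4.89 μm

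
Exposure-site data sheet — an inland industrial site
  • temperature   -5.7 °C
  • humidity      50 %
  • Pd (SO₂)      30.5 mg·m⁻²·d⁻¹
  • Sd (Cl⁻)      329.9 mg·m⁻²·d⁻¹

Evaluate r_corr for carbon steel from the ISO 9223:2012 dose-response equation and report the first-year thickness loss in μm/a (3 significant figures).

r_corr = 18.1 μm/a

carbon steel: f(T) = +0.150·(T−10) [T≤10 °C] = -2.3550
  sulphur-dioxide contribution → 2.7 μm/a
  chloride contribution → 15.4 μm/a
  ⇒ r_corr(carbon steel) = 18.1 μm/a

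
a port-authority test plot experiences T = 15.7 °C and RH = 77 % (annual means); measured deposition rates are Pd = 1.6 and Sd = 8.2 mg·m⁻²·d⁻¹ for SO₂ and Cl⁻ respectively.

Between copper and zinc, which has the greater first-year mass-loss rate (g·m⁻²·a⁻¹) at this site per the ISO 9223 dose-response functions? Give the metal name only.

copper: f(T) = -0.080·(T−10) [T>10 °C] = -0.4560
  SO₂ term: 0.0053·1.6^0.26·exp(0.059·77-0.4560) = 0.3567
  Sd branch = 0.01025·Sd^0.27·e^(0.036·RH+0.049·T) = 0.6243 μm/a
  sum: 0.3567 + 0.6243 → r_corr = 0.981 μm/a
  mass loss = 0.981 μm/a × 8.96 g/cm³ = 8.79 g·m⁻²·a⁻¹
zinc: f(T) = -0.071·(T−10) [T>10 °C] = -0.4047
  SO₂ term: 0.0129·1.6^0.44·exp(0.046·77-0.4047) = 0.3655
  Sd branch = 0.0175·Sd^0.57·e^(0.008·RH+0.085·T) = 0.4083 μm/a
  r_corr = 0.3655 + 0.4083 = 0.7738 μm/a
  mass loss = 0.7738 μm/a × 7.14 g/cm³ = 5.525 g·m⁻²·a⁻¹
Ordering by g·m⁻²·a⁻¹: copper (8.79) > zinc (5.53)

copper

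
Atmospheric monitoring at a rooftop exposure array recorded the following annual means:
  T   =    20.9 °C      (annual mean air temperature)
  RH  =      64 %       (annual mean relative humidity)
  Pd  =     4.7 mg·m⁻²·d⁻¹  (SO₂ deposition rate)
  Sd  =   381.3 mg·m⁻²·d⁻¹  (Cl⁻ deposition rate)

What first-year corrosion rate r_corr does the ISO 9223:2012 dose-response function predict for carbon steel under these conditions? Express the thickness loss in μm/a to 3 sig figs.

r_corr = 85.4 μm/a

carbon steel: f(T) = -0.054·(T−10) [T>10 °C] = -0.5886
  sulphur-dioxide contribution → 7.902 μm/a
  chloride contribution → 77.5 μm/a
  total first-year rate 85.4 μm/a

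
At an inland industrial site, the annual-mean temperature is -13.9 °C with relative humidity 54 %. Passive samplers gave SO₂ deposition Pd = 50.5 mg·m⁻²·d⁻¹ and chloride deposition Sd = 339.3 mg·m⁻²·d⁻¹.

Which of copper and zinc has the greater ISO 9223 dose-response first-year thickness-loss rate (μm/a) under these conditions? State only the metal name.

zinc

copper: temperature factor f = +0.126·(-23.9) = -3.0114
  SO₂ term: 0.0053·50.5^0.26·exp(0.059·54-3.0114) = 0.0175
  Cl⁻ term: 0.01025·339.3^0.27·exp(0.036·54+0.049·-13.9) = 0.1748
  sum: 0.0175 + 0.1748 → r_corr = 0.1923 μm/a
zinc: temperature factor f = +0.038·(-23.9) = -0.9082
  Pd branch = 0.0129·Pd^0.44·e^(0.046·RH+f) = 0.3503 μm/a
  Cl⁻ term: 0.0175·339.3^0.57·exp(0.008·54+0.085·-13.9) = 0.2291
  r_corr = 0.3503 + 0.2291 = 0.5793 μm/a
Ordering by μm/a: zinc (0.579) > copper (0.192)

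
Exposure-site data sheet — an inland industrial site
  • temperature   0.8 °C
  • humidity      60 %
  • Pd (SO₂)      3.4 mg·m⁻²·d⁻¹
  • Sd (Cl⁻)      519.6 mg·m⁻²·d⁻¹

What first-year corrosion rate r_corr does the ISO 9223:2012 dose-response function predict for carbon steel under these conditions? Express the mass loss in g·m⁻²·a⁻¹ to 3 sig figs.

r_corr = 311 g·m⁻²·a⁻¹

carbon steel: f(T) = +0.150·(T−10) [T≤10 °C] = -1.3800
  sulphur-dioxide contribution → 2.794 μm/a
  chloride contribution → 36.82 μm/a
  ⇒ r_corr(carbon steel) = 39.62 μm/a
Convert to mass loss: 39.62 μm/a × 7.85 g/cm³ = 311 g·m⁻²·a⁻¹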